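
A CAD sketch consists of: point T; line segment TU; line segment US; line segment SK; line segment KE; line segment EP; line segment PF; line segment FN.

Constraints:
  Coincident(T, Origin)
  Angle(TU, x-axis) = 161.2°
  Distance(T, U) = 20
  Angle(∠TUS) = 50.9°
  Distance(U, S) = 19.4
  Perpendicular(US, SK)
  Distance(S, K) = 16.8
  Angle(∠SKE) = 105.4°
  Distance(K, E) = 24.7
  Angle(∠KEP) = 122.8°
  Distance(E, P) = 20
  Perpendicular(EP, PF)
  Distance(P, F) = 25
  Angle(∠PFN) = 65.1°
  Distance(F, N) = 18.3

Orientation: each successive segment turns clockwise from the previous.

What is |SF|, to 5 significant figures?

23.679

T is at the origin; TU runs at 161.2° with length 20.0, so U = (-18.933, 6.4453). ∠TUS = 50.9° gives US at 32.100° from the x-axis; with |US| = 19.4, S = (-2.4988, 16.754). US is perpendicular to SK, so SK runs at -57.900°; with |SK| = 16.8, K = (6.4287, 2.5228). ∠SKE = 105.4° gives KE at -132.50° from the x-axis; with |KE| = 24.7, E = (-10.258, -15.688). ∠KEP = 122.8° gives EP at 170.30° from the x-axis; with |EP| = 20.0, P = (-29.972, -12.318). EP ⟂ PF, so PF runs at 80.300°; with |PF| = 25.0, F = (-25.760, 12.324). Then |SF| = |F − S| = 23.679.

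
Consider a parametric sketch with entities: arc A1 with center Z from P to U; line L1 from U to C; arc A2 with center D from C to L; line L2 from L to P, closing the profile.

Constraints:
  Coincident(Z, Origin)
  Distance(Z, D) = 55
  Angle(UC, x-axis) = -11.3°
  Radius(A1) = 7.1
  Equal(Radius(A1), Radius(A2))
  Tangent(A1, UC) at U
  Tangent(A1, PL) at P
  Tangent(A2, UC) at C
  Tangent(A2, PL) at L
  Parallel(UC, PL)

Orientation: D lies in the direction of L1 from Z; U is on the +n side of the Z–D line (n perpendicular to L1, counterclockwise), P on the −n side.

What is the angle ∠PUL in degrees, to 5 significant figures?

75.523°

The slot axis is L1's direction at -11.3°, so u = (cos -11.3°, sin -11.3°) = (0.98061, -0.19595) and n = (−sin -11.3°, cos -11.3°) = (0.19595, 0.98061). Z is at the origin and D lies 55.0 along u from Z, so D = 55.0·u = (53.934, -10.777). Tangency of A1 to both parallel lines with radius 7.1 puts U and P at Z ± 7.1·n: U = (1.3912, 6.9624), P = (-1.3912, -6.9624). Equal radii place C and L the same way about D: C = D + 7.1·n = (55.325, -3.8147), L = D − 7.1·n = (52.543, -17.739). Then cos ∠PUL = UP·UL / (|UP||UL|), giving 75.523°.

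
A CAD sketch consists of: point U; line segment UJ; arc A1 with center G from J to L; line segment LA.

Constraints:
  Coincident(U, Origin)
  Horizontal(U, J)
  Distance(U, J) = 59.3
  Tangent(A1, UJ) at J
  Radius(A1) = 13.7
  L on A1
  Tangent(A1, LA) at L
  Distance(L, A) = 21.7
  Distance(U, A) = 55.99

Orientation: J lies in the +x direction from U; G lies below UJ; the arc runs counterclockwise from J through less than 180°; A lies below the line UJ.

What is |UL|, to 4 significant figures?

47.38

Checks: ∠(GJ, JU) = 90.00° ✓; |GJ| = 13.70 ✓; |GL| = 13.70 ✓; ∠(GL, LA) = 90.00° ✓; |LA| = 21.70 ✓; |UA| = 55.99 ✓.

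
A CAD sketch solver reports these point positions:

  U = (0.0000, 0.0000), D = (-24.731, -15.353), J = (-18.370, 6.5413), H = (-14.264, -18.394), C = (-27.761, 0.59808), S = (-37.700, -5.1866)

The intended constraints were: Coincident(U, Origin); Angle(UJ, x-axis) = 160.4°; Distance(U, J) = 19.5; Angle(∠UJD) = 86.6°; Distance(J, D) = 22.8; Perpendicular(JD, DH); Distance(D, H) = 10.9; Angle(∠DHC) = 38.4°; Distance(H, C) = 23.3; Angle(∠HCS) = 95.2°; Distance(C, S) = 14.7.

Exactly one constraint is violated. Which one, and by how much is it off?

Distance(C, S) = 14.7 — off by 3.20.

U = (0.00, 0.00) ✓; UJ at 160.4° ✓; |UJ| = 19.50 ✓; ∠UJD = 86.60° ✓; |JD| = 22.80 ✓; ∠(JD, DH) = 90.00° ✓; |DH| = 10.90 ✓; ∠DHC = 38.40° ✓; |HC| = 23.30 ✓; ∠HCS = 95.20° ✓; |CS| = 11.50 ✗.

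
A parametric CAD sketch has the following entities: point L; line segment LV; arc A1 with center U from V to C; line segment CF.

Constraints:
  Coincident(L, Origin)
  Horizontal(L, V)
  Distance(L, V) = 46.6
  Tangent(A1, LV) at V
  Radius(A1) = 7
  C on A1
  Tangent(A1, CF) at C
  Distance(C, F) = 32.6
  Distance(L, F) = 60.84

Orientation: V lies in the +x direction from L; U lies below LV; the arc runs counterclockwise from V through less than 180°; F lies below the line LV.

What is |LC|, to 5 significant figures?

40.562

Checks: L = (0.00, 0.00) ✓; |UC| = 7.000 ✓; ∠(UC, CF) = 90.00° ✓; |CF| = 32.60 ✓; |LF| = 60.84 ✓.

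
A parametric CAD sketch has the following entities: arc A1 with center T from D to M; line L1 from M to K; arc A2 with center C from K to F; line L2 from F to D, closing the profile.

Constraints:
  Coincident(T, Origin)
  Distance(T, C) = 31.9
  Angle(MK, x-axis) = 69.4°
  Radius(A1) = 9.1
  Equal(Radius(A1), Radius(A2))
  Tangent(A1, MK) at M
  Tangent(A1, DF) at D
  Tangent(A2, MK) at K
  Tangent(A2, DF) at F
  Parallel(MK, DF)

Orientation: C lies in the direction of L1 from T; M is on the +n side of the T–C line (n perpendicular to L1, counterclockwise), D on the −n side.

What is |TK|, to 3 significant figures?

33.2

Tangency of A1 to both parallel lines with radius 9.1 puts M and D at T ± 9.1·n: M = (-8.52, 3.20), D = (8.52, -3.20). Equal radii place K and F the same way about C: K = C + 9.1·n = (2.71, 33.1), F = C − 9.1·n = (19.7, 26.7). Then |TK| = |K − T| = 33.2.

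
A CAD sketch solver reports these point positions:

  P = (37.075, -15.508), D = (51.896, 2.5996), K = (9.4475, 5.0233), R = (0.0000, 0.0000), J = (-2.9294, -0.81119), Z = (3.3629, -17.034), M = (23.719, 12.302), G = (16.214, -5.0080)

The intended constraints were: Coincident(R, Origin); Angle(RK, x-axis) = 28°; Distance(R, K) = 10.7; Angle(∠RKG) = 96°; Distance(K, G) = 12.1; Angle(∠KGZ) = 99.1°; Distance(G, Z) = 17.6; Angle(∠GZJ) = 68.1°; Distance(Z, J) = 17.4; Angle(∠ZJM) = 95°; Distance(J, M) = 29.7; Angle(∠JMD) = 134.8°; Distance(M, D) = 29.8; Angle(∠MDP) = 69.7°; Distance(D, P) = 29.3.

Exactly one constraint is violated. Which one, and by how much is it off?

Distance(D, P) = 29.3 — off by 5.90.

R = (0.00, 0.00) ✓; RK at 28.00° ✓; |RK| = 10.70 ✓; ∠RKG = 96.00° ✓; |KG| = 12.10 ✓; ∠KGZ = 99.10° ✓; |GZ| = 17.60 ✓; ∠GZJ = 68.10° ✓; |ZJ| = 17.40 ✓; ∠ZJM = 95.00° ✓; |JM| = 29.70 ✓; ∠JMD = 134.8° ✓; |MD| = 29.80 ✓; ∠MDP = 69.70° ✓; |DP| = 23.40 ✗.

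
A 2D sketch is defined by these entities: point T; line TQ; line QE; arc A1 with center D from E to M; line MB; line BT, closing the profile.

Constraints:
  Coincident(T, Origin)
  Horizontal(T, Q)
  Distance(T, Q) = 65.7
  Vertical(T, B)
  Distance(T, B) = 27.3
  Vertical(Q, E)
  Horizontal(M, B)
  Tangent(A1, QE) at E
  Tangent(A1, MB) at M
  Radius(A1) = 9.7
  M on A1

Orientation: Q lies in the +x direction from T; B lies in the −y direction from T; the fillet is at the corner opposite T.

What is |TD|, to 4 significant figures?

58.70

T is at the origin; TQ is horizontal with |TQ| = 65.7 and Q on the +x side, so Q = (65.70, 0.000). TB is vertical with |TB| = 27.3 and B on the −y side, so B = (0.000, -27.30). The virtual corner opposite T is at (65.70, -27.30). The tangent condition forces DE to be normal to QE and A1 meets MB tangentially, so DM is at right angles to MB, with radius 9.7, so the center D sits 9.7 in from both sides at D = (56.00, -17.60). Then |TD| = |D − T| = 58.70.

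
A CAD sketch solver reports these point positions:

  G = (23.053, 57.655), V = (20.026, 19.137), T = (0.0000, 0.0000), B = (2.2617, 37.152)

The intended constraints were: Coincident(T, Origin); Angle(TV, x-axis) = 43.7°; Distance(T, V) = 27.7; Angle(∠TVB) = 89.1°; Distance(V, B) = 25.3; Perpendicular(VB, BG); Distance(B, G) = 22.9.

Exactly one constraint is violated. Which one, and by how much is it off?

Distance(B, G) = 22.9 — off by 6.30.

T = (0.00, 0.00) ✓; TV at 43.70° ✓; |TV| = 27.70 ✓; ∠TVB = 89.10° ✓; |VB| = 25.30 ✓; ∠(VB, BG) = 90.00° ✓; |BG| = 29.20 ✗.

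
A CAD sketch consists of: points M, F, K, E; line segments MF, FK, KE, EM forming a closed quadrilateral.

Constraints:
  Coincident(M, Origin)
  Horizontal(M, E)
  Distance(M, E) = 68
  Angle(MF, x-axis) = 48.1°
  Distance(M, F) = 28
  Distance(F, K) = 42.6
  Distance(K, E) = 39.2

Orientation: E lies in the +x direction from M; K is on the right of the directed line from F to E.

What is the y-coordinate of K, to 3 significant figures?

-19.0

M is at the origin; ME is horizontal with |ME| = 68.0 and E in +x, so E = (68.0, 0). MF runs at 48.1° with |MF| = 28.0, so F = (18.7, 20.8). K is determined by |FK| = 42.6 and |KE| = 39.2 together: it lies at the intersection of circle(F, 42.6) and circle(E, 39.2). With |FE| = 53.5, the foot of the radical line on FE is 29.4 from F and the perpendicular offset is √(42.6² − 29.4²) = 30.9. Taking the right-of-FE solution: K = (33.7, -19.0).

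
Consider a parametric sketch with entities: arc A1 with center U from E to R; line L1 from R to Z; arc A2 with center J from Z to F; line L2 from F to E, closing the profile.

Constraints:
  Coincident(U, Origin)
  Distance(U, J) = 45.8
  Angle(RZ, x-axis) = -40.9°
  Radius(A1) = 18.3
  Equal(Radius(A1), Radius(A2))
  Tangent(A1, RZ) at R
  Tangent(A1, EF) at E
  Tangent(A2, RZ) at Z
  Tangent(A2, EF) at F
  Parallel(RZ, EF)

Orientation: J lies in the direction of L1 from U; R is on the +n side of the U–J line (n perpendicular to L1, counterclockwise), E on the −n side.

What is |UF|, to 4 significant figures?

49.32

The slot axis is L1's direction at -40.9°, so u = (cos -40.9°, sin -40.9°) = (0.7559, -0.6547) and n = (−sin -40.9°, cos -40.9°) = (0.6547, 0.7559). U is at the origin and J lies 45.8 along u from U, so J = 45.8·u = (34.62, -29.99). Tangency of A1 to both parallel lines with radius 18.3 puts R and E at U ± 18.3·n: R = (11.98, 13.83), E = (-11.98, -13.83). Equal radii place Z and F the same way about J: Z = J + 18.3·n = (46.60, -16.16), F = J − 18.3·n = (22.64, -43.82). Then |UF| = |F − U| = 49.32.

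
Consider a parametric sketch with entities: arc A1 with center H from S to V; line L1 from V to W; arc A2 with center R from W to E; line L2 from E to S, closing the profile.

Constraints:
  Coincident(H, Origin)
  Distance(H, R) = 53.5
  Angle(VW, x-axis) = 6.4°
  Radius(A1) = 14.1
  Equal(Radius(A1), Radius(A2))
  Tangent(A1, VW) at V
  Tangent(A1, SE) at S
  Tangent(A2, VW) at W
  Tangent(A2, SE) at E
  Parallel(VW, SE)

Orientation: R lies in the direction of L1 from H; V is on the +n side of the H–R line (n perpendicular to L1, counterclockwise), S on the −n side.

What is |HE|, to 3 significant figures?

55.3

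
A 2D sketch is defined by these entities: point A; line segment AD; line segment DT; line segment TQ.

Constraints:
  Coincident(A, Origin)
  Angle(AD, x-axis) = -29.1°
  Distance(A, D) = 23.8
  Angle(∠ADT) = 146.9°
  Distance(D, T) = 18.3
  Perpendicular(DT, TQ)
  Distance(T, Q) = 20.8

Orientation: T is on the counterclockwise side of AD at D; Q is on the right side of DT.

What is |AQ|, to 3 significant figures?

51.0

A is at the origin; AD runs at -29.1° with length 23.8, so D = 23.8·(cos -29.1°, sin -29.1°) = (20.8, -11.6). ∠ADT = 146.9°, so DT runs at -29.1° + (180° − 146.9°) = 4.00° from the x-axis; with |DT| = 18.3, T = D + 18.3·(cos 4.00°, sin 4.00°) = (39.1, -10.3). DT ⟂ TQ; with |TQ| = 20.8 on the right of DT, Q = T + 20.8·(0.0698, -0.998) = (40.5, -31.0). Then |AQ| = |Q − A| = 51.0.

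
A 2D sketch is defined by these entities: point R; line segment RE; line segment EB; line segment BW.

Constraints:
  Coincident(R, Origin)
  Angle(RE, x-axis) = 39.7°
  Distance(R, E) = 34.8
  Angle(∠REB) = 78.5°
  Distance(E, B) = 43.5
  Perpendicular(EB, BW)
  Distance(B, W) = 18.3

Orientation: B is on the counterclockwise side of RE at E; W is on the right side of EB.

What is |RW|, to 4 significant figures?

63.90

∠REB = 78.5°, so EB runs at 39.7° + (180° − 78.5°) = 141.2° from the x-axis; with |EB| = 43.5, B = E + 43.5·(cos 141.2°, sin 141.2°) = (-7.126, 49.49). EB ⟂ BW; with |BW| = 18.3 on the right of EB, W = B + 18.3·(0.6266, 0.7793) = (4.341, 63.75). Then |RW| = |W − R| = 63.90.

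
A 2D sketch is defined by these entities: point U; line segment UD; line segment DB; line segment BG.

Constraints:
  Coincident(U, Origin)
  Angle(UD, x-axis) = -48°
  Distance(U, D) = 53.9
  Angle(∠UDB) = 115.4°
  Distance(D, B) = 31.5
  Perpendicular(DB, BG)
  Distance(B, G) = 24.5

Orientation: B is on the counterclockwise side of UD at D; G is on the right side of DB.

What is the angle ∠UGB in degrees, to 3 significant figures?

36.7°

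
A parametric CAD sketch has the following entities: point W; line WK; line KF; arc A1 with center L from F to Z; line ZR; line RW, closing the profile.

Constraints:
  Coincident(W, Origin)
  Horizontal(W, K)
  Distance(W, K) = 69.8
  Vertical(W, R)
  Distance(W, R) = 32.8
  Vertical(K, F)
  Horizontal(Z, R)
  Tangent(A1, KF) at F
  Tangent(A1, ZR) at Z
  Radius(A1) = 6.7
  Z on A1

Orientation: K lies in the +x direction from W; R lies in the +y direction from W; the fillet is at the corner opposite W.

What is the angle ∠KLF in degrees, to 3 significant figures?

75.6°

W is at the origin; W and K share the same y with |WK| = 69.8 and K on the +x side, so K = (69.8, 0.00). W and R share the same x with |WR| = 32.8 and R on the +y side, so R = (0.00, 32.8). The virtual corner opposite W is at (69.8, 32.8). A1 meets KF tangentially, so LF is at right angles to KF and since A1 is tangent to ZR there, LZ ⟂ ZR, with radius 6.7, so the center L sits 6.7 in from both sides at L = (63.1, 26.1). That places the tangent points at F = (69.8, 26.1) on KF and Z = (63.1, 32.8) on ZR. Then cos ∠KLF = LK·LF / (|LK||LF|), giving 75.6°.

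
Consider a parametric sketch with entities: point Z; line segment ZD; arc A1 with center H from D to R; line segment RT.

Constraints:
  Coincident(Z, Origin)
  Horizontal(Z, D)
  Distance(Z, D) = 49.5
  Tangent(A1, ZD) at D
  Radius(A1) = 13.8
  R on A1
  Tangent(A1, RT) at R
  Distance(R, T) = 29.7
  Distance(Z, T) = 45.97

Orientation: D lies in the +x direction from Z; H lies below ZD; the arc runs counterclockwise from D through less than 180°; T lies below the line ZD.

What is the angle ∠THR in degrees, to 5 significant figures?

65.078°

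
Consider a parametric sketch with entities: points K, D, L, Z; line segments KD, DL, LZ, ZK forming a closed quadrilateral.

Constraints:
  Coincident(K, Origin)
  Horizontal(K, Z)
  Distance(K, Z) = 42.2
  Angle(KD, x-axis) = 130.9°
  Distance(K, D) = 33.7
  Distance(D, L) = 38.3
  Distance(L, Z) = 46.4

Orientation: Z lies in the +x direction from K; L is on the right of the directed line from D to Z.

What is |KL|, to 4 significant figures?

8.758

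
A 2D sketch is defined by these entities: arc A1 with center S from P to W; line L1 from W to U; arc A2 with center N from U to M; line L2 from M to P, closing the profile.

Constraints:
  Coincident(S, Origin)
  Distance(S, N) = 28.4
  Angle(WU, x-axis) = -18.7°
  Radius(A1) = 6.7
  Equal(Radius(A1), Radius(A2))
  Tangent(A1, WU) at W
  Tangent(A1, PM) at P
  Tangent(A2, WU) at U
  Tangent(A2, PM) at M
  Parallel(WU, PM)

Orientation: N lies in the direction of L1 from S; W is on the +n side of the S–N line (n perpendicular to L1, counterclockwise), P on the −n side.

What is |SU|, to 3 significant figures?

29.2

The slot axis is L1's direction at -18.7°, so u = (cos -18.7°, sin -18.7°) = (0.947, -0.321) and n = (−sin -18.7°, cos -18.7°) = (0.321, 0.947). S is at the origin and N lies 28.4 along u from S, so N = 28.4·u = (26.9, -9.11). Tangency of A1 to both parallel lines with radius 6.7 puts W and P at S ± 6.7·n: W = (2.15, 6.35), P = (-2.15, -6.35). Equal radii place U and M the same way about N: U = N + 6.7·n = (29.0, -2.76), M = N − 6.7·n = (24.8, -15.5). Then |SU| = |U − S| = 29.2.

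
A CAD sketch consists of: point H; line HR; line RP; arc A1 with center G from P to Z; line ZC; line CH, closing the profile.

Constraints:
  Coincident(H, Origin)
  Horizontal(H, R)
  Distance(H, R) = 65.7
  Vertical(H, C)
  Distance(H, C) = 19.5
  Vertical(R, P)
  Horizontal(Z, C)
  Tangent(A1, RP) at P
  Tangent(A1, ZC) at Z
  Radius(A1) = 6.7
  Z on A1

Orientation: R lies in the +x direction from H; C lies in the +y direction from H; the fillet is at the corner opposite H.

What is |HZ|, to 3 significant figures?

62.1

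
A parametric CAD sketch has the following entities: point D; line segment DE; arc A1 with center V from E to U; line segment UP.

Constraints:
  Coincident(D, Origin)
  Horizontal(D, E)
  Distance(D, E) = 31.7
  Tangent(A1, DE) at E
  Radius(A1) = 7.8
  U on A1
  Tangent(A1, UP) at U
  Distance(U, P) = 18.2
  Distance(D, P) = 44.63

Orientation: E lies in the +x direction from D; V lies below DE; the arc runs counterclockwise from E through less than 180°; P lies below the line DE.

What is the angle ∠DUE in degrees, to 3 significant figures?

92.4°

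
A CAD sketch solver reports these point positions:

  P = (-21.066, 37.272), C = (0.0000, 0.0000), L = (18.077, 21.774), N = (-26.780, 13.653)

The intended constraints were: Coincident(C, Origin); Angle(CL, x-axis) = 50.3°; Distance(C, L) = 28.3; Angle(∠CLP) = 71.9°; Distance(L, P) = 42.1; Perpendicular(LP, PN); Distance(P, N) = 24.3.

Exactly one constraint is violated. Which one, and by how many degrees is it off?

Perpendicular(LP, PN) — off by 8.00°.

C = (0.00, 0.00) ✓; CL at 50.30° ✓; |CL| = 28.30 ✓; ∠CLP = 71.90° ✓; |LP| = 42.10 ✓; ∠(LP, PN) = 98.00° ✗; |PN| = 24.30 ✓.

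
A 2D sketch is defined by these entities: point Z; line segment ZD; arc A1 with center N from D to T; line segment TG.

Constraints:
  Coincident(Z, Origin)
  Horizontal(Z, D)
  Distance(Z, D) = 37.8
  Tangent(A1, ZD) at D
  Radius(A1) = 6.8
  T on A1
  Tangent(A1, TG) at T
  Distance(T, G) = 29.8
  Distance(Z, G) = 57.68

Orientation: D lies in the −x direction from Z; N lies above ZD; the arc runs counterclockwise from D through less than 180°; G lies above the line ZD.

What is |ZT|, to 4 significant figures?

33.14

Checks: ∠(ND, DZ) = 90.00° ✓; |NT| = 6.800 ✓; ∠(NT, TG) = 90.00° ✓; |TG| = 29.80 ✓; |ZG| = 57.68 ✓.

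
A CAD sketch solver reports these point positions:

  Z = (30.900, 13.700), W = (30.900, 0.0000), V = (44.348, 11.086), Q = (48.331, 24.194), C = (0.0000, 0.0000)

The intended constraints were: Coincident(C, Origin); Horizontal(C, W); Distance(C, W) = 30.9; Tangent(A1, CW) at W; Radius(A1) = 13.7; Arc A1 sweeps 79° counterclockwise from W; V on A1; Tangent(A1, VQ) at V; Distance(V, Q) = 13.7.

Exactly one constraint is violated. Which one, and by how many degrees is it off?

Tangent(A1, VQ) at V — off by 5.90°.

C = (0.00, 0.00) ✓; C.y = 0.00, W.y = 0.00 ✓; |CW| = 30.90 ✓; ∠(ZW, WC) = 90.00° ✓; |ZW| = 13.70 ✓; bearing(Z→V) − bearing(Z→W) = 79.00° ✓; |ZV| = 13.70 ✓; ∠(ZV, VQ) = 95.90° ✗; |VQ| = 13.70 ✓.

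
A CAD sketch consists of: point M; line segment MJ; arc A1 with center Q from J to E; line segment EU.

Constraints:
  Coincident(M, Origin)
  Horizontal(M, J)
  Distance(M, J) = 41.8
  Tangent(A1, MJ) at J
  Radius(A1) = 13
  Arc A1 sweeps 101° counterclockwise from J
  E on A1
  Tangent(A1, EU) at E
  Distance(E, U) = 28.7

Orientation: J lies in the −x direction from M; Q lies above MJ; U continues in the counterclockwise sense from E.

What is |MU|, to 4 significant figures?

55.65

On A1, J sits at bearing -90° from Q; a 101° counterclockwise sweep puts E at bearing 11°, so E = Q + 13.0·(cos 11°, sin 11°) = (-29.04, 15.48). Tangency of A1 to EU means the radius QE is perpendicular to EU, so EU runs along (−sin 11°, cos 11°); with |EU| = 28.7, U = (-34.52, 43.65). Then |MU| = |U − M| = 55.65.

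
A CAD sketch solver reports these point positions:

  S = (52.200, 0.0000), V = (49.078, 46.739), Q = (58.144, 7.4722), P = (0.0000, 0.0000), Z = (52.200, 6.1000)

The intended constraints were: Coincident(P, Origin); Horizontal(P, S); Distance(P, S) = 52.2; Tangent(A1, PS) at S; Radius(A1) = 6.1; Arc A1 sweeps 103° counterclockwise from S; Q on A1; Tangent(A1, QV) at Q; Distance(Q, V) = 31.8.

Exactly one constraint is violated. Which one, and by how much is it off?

Distance(Q, V) = 31.8 — off by 8.50.

P = (0.00, 0.00) ✓; P.y = 0.00, S.y = 0.00 ✓; |PS| = 52.20 ✓; ∠(ZS, SP) = 90.00° ✓; |ZS| = 6.100 ✓; bearing(Z→Q) − bearing(Z→S) = 103.0° ✓; |ZQ| = 6.100 ✓; ∠(ZQ, QV) = 90.00° ✓; |QV| = 40.30 ✗.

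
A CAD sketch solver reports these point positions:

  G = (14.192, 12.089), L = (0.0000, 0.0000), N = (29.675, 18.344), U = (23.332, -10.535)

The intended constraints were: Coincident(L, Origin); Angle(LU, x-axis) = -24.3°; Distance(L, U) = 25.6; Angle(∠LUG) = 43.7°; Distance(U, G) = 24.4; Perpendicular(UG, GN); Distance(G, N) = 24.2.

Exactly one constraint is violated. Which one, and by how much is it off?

Distance(G, N) = 24.2 — off by 7.50.

L = (0.00, 0.00) ✓; LU at -24.30° ✓; |LU| = 25.60 ✓; ∠LUG = 43.70° ✓; |UG| = 24.40 ✓; ∠(UG, GN) = 90.00° ✓; |GN| = 16.70 ✗.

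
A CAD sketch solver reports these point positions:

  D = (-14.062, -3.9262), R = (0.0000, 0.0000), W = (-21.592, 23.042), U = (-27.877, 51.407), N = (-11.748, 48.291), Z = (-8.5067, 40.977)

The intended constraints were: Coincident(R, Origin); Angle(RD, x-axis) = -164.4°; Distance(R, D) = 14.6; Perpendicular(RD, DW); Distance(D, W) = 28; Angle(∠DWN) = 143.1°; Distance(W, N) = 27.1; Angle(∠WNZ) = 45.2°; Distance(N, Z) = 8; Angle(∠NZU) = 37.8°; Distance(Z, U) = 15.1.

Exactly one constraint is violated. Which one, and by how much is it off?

Distance(Z, U) = 15.1 — off by 6.90.

R = (0.00, 0.00) ✓; RD at -164.4° ✓; |RD| = 14.60 ✓; ∠(RD, DW) = 90.00° ✓; |DW| = 28.00 ✓; ∠DWN = 143.1° ✓; |WN| = 27.10 ✓; ∠WNZ = 45.20° ✓; |NZ| = 8.000 ✓; ∠NZU = 37.80° ✓; |ZU| = 22.00 ✗.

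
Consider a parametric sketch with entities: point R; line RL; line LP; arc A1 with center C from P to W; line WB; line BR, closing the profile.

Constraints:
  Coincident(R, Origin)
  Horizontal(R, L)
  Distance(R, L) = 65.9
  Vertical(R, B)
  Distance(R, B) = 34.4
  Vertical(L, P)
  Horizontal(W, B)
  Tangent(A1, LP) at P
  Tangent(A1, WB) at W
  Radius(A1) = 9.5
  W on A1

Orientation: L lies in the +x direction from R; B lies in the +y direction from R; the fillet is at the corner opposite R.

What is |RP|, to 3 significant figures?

70.4

R is at the origin; R and L share the same y with |RL| = 65.9 and L on the +x side, so L = (65.9, 0.00). R and B share the same x with |RB| = 34.4 and B on the +y side, so B = (0.00, 34.4). The virtual corner opposite R is at (65.9, 34.4). The tangent condition forces CP to be normal to LP and the tangent condition forces CW to be normal to WB, with radius 9.5, so the center C sits 9.5 in from both sides at C = (56.4, 24.9). That places the tangent points at P = (65.9, 24.9) on LP and W = (56.4, 34.4) on WB. Then |RP| = |P − R| = 70.4.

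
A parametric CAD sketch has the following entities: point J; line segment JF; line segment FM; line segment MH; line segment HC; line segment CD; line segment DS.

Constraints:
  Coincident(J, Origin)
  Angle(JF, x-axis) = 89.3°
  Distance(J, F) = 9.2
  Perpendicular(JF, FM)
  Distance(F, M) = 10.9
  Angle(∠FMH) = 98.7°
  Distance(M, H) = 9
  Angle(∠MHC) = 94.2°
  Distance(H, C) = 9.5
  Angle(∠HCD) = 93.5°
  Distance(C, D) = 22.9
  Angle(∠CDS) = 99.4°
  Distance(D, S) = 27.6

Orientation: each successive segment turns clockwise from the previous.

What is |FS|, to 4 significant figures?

31.38

∠HCD = 93.5° gives CD at 105.7° from the x-axis; with |CD| = 22.9, D = (-3.218, 20.19). ∠CDS = 99.4° gives DS at 25.10° from the x-axis; with |DS| = 27.6, S = (21.78, 31.90). Then |FS| = |S − F| = 31.38.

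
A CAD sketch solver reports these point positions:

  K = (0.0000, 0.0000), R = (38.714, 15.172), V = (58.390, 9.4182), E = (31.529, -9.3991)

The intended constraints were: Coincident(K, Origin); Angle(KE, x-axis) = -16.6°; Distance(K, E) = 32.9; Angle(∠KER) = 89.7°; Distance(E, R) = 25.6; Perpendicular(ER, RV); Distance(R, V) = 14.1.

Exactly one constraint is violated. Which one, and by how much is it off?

Distance(R, V) = 14.1 — off by 6.40.

K = (0.00, 0.00) ✓; KE at -16.60° ✓; |KE| = 32.90 ✓; ∠KER = 89.70° ✓; |ER| = 25.60 ✓; ∠(ER, RV) = 90.00° ✓; |RV| = 20.50 ✗.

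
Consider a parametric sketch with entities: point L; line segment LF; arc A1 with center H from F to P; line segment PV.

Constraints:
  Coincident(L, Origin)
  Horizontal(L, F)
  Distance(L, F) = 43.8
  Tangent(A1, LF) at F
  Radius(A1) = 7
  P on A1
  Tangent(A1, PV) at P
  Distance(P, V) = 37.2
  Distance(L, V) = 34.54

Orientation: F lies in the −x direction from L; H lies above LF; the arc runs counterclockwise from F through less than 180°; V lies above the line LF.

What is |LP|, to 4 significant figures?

38.48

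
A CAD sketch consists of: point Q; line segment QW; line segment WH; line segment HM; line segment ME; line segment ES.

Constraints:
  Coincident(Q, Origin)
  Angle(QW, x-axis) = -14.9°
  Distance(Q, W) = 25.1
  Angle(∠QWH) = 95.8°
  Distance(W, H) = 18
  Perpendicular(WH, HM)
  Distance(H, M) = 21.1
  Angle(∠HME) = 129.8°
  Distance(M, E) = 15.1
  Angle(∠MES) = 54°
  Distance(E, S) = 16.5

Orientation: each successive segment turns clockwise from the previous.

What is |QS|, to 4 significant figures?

13.24

Q is at the origin; QW runs at -14.9° with length 25.1, so W = (24.26, -6.454). ∠QWH = 95.8° gives WH at -99.10° from the x-axis; with |WH| = 18.0, H = (21.41, -24.23). WH ⟂ HM, so HM runs at 170.9°; with |HM| = 21.1, M = (0.5748, -20.89). ∠HME = 129.8° gives ME at 120.7° from the x-axis; with |ME| = 15.1, E = (-7.134, -7.907). ∠MES = 54.0° gives ES at -5.300° from the x-axis; with |ES| = 16.5, S = (9.295, -9.431). Then |QS| = |S − Q| = 13.24.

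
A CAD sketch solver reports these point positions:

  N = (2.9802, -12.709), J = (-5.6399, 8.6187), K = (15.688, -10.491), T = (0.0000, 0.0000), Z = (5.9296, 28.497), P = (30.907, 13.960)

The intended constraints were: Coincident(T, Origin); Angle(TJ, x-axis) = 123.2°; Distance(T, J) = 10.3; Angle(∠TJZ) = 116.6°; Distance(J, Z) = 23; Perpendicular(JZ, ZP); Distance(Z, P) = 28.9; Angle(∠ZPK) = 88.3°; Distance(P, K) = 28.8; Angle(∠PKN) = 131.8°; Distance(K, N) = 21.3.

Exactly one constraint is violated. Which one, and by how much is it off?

Distance(K, N) = 21.3 — off by 8.40.

T = (0.00, 0.00) ✓; TJ at 123.2° ✓; |TJ| = 10.30 ✓; ∠TJZ = 116.6° ✓; |JZ| = 23.00 ✓; ∠(JZ, ZP) = 90.00° ✓; |ZP| = 28.90 ✓; ∠ZPK = 88.30° ✓; |PK| = 28.80 ✓; ∠PKN = 131.8° ✓; |KN| = 12.90 ✗.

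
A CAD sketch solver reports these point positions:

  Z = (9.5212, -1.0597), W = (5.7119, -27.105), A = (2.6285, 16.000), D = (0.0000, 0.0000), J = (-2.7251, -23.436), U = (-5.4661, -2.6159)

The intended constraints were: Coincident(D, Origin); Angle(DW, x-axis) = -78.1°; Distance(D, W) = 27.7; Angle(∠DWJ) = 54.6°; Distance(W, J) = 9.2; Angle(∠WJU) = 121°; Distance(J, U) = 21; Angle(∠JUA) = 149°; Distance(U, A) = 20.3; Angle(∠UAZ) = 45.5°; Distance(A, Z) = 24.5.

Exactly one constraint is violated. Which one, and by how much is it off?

Distance(A, Z) = 24.5 — off by 6.10.

D = (0.00, 0.00) ✓; DW at -78.10° ✓; |DW| = 27.70 ✓; ∠DWJ = 54.60° ✓; |WJ| = 9.200 ✓; ∠WJU = 121.0° ✓; |JU| = 21.00 ✓; ∠JUA = 149.0° ✓; |UA| = 20.30 ✓; ∠UAZ = 45.50° ✓; |AZ| = 18.40 ✗.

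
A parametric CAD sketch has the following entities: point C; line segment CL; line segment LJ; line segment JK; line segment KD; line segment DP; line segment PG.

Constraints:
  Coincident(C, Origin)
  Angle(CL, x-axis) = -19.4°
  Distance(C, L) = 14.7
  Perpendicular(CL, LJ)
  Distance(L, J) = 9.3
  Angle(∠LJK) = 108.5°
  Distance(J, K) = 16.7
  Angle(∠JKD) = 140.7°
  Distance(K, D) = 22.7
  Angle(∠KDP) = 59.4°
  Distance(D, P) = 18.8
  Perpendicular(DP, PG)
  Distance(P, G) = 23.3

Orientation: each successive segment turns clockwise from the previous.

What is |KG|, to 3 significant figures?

8.16

C is at the origin; CL runs at -19.4° with length 14.7, so L = (13.9, -4.88). The perpendicularity gives LJ at right angles to CL, so LJ runs at -109°; with |LJ| = 9.3, J = (10.8, -13.7). ∠LJK = 108.5° gives JK at 179° from the x-axis; with |JK| = 16.7, K = (-5.92, -13.4). ∠JKD = 140.7° gives KD at 140° from the x-axis; with |KD| = 22.7, D = (-23.3, 1.26). ∠KDP = 59.4° gives DP at 19.2° from the x-axis; with |DP| = 18.8, P = (-5.51, 7.44). The perpendicularity gives PG at right angles to DP, so PG runs at -70.8°; with |PG| = 23.3, G = (2.16, -14.6). Then |KG| = |G − K| = 8.16.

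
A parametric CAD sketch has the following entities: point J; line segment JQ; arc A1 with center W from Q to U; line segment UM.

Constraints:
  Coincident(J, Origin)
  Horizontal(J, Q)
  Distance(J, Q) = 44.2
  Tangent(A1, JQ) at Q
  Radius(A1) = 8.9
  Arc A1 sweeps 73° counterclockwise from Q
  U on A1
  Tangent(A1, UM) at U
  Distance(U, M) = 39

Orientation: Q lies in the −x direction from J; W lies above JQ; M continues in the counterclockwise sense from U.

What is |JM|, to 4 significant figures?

49.90

On A1, Q sits at bearing -90° from W; a 73° counterclockwise sweep puts U at bearing -17°, so U = W + 8.9·(cos -17°, sin -17°) = (-35.69, 6.298). Tangency of A1 to UM means the radius WU is perpendicular to UM, so UM runs along (−sin -17°, cos -17°); with |UM| = 39.0, M = (-24.29, 43.59). Then |JM| = |M − J| = 49.90.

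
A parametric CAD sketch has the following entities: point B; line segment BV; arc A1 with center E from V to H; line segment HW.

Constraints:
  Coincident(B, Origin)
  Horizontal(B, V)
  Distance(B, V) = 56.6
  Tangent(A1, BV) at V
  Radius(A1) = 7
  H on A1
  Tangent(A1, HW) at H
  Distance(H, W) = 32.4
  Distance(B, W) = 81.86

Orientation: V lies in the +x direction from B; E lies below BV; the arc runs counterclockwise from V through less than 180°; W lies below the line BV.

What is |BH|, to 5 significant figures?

52.867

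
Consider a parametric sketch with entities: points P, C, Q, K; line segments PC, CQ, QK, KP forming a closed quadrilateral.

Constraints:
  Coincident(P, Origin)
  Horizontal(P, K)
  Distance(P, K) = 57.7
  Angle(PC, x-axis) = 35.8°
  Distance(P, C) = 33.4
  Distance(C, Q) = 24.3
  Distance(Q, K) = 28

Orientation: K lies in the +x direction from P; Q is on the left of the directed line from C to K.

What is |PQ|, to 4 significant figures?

57.01

Checks: |CQ| = 24.30 ✓; |QK| = 28.00 ✓.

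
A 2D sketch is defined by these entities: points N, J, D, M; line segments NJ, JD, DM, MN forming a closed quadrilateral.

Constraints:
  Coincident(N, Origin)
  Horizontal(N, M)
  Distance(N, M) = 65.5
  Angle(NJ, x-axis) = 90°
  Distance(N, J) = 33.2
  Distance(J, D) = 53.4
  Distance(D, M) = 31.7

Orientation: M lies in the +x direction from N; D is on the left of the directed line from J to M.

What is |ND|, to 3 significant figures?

60.8

Checks: |NM| = 65.50 ✓; |NJ| = 33.20 ✓; |JD| = 53.40 ✓; |DM| = 31.70 ✓.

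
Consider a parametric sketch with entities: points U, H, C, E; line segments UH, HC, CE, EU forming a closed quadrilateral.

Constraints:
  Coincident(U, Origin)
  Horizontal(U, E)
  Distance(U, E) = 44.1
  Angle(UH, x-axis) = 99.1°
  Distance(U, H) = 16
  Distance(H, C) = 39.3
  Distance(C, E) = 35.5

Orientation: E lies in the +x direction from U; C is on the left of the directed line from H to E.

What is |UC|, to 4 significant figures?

46.74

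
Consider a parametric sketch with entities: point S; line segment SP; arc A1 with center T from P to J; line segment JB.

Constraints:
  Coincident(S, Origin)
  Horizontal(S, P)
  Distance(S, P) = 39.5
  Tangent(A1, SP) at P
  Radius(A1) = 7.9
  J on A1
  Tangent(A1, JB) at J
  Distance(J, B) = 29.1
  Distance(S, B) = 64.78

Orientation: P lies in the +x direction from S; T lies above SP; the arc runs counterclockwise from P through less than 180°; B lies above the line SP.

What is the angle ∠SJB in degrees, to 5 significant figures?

113.57°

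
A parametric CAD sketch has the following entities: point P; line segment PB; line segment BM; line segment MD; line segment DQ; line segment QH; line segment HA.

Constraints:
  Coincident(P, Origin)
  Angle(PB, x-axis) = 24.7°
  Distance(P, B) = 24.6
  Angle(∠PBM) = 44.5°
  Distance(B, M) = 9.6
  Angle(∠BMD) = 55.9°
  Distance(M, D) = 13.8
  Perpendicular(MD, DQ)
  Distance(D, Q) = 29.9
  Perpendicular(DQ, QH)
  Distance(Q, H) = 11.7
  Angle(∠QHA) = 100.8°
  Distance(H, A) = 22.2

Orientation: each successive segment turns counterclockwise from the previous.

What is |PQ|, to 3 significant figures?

46.3

P is at the origin; PB runs at 24.7° with length 24.6, so B = (22.3, 10.3). ∠PBM = 44.5° gives BM at 160° from the x-axis; with |BM| = 9.6, M = (13.3, 13.5). ∠BMD = 55.9° gives MD at -75.7° from the x-axis; with |MD| = 13.8, D = (16.7, 0.159). MD is perpendicular to DQ, so DQ runs at 14.3°; with |DQ| = 29.9, Q = (45.7, 7.54). Then |PQ| = |Q − P| = 46.3.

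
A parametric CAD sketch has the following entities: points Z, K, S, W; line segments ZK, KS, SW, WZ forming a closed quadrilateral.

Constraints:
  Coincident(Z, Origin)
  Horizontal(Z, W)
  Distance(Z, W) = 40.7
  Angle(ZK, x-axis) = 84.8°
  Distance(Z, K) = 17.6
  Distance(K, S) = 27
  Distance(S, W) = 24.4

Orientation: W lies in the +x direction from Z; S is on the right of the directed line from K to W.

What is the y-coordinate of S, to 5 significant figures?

-4.7999

Checks: |KS| = 27.00 ✓; |SW| = 24.40 ✓.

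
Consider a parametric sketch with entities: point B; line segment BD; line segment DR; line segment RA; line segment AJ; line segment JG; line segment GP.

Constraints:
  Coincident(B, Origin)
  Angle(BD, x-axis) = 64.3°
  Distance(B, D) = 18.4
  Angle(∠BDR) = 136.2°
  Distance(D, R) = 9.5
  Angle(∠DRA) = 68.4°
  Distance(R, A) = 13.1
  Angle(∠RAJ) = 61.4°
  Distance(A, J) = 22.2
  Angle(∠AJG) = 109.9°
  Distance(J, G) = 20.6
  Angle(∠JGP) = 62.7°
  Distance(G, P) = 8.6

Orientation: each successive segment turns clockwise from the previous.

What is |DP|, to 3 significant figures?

16.3

∠AJG = 109.9° gives JG at 80.2° from the x-axis; with |JG| = 20.6, G = (0.849, 38.1). ∠JGP = 62.7° gives GP at -37.1° from the x-axis; with |GP| = 8.6, P = (7.71, 32.9). Then |DP| = |P − D| = 16.3.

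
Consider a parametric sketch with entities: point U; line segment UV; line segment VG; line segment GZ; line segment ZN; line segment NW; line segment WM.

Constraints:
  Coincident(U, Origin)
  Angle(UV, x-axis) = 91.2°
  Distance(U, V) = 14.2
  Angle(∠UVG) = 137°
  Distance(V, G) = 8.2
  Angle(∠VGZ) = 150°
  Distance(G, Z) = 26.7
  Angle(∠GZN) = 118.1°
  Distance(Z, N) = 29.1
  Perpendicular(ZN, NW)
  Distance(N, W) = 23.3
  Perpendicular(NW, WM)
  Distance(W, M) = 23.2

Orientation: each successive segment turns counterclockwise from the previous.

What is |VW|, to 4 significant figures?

42.26

∠GZN = 118.1° gives ZN at -133.9° from the x-axis; with |ZN| = 29.1, N = (-51.88, 6.377). The perpendicularity gives NW at right angles to ZN, so NW runs at -43.90°; with |NW| = 23.3, W = (-35.09, -9.779). Then |VW| = |W − V| = 42.26.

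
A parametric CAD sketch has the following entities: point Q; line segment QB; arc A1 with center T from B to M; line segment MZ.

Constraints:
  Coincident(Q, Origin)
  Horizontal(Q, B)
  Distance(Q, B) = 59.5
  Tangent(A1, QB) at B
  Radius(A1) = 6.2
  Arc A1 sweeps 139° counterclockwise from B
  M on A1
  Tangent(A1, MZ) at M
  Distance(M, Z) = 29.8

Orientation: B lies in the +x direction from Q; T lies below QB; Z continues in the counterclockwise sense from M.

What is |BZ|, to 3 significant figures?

35.6

Q is at the origin; Q and B share the same y with |QB| = 59.5 and B on the +x side, so B = (59.5, 0.00). Tangency of A1 to QB means the radius TB is perpendicular to QB, so T = B + (0, -6.2) = (59.5, -6.20). On A1, B sits at bearing 90° from T; a 139° counterclockwise sweep puts M at bearing 229°, so M = T + 6.2·(cos 229°, sin 229°) = (55.4, -10.9). Tangency of A1 to MZ means the radius TM is perpendicular to MZ, so MZ runs along (−sin 229°, cos 229°); with |MZ| = 29.8, Z = (77.9, -30.4). Then |BZ| = |Z − B| = 35.6.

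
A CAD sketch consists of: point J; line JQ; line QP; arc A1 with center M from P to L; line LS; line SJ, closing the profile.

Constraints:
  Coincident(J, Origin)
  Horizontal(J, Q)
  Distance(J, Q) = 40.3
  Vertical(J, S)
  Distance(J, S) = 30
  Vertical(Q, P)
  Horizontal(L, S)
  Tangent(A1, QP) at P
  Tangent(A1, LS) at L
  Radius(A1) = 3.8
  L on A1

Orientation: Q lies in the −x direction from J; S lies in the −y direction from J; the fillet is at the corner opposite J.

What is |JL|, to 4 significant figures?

47.25

J is at the origin; JQ is horizontal with |JQ| = 40.3 and Q on the −x side, so Q = (-40.30, 0.000). JS is vertical with |JS| = 30.0 and S on the −y side, so S = (0.000, -30.00). The virtual corner opposite J is at (-40.30, -30.00). The tangent condition forces MP to be normal to QP and the tangent condition forces ML to be normal to LS, with radius 3.8, so the center M sits 3.8 in from both sides at M = (-36.50, -26.20). That places the tangent points at P = (-40.30, -26.20) on QP and L = (-36.50, -30.00) on LS. Then |JL| = |L − J| = 47.25.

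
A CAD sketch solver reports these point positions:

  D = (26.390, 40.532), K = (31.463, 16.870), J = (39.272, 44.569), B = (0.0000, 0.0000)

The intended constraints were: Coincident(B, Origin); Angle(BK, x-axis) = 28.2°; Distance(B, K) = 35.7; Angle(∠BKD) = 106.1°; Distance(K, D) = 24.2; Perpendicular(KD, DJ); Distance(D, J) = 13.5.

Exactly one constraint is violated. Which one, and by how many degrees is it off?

Perpendicular(KD, DJ) — off by 5.30°.

B = (0.00, 0.00) ✓; BK at 28.20° ✓; |BK| = 35.70 ✓; ∠BKD = 106.1° ✓; |KD| = 24.20 ✓; ∠(KD, DJ) = 84.70° ✗; |DJ| = 13.50 ✓.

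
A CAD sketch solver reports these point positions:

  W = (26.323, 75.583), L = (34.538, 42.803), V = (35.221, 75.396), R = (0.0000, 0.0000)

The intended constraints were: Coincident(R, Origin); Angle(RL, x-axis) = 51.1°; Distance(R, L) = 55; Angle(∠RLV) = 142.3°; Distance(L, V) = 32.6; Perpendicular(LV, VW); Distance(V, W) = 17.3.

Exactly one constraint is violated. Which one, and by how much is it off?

Distance(V, W) = 17.3 — off by 8.40.

R = (0.00, 0.00) ✓; RL at 51.10° ✓; |RL| = 55.00 ✓; ∠RLV = 142.3° ✓; |LV| = 32.60 ✓; ∠(LV, VW) = 90.00° ✓; |VW| = 8.900 ✗.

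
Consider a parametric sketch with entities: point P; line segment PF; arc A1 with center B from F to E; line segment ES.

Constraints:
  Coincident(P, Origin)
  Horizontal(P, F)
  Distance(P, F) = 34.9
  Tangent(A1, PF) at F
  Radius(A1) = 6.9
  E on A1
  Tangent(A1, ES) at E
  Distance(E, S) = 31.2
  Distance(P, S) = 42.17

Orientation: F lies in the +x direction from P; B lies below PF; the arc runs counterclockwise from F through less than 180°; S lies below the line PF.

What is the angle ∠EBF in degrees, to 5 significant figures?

78.366°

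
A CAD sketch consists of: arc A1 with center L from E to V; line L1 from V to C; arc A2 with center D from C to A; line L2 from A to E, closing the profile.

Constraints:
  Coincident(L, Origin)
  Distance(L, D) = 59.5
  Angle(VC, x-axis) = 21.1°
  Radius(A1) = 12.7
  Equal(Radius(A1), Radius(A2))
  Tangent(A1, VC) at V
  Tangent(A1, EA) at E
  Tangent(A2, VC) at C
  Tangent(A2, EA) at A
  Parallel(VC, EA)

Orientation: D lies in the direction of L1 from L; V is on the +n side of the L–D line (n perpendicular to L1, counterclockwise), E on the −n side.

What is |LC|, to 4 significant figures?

60.84

The slot axis is L1's direction at 21.1°, so u = (cos 21.1°, sin 21.1°) = (0.9330, 0.3600) and n = (−sin 21.1°, cos 21.1°) = (-0.3600, 0.9330). L is at the origin and D lies 59.5 along u from L, so D = 59.5·u = (55.51, 21.42). Tangency of A1 to both parallel lines with radius 12.7 puts V and E at L ± 12.7·n: V = (-4.572, 11.85), E = (4.572, -11.85). Equal radii place C and A the same way about D: C = D + 12.7·n = (50.94, 33.27), A = D − 12.7·n = (60.08, 9.571). Then |LC| = |C − L| = 60.84.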